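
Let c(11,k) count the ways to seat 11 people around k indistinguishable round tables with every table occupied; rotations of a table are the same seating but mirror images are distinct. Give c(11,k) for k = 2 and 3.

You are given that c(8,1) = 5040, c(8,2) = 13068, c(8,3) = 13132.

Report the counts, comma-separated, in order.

10628640, 12753576

i=9: T(9,1)=0+8·5040=40320 | T(9,2)=5040+8·13068=109584 | T(9,3)=13068+8·13132=118124
i=10: T(10,1)=0+9·40320=362880 | T(10,2)=40320+9·109584=1026576 | T(10,3)=109584+9·118124=1172700
i=11: T(11,2)=362880+10·1026576=10628640 | T(11,3)=1026576+10·1172700=12753576
Read c(11,2) = 10628640, c(11,3) = 12753576.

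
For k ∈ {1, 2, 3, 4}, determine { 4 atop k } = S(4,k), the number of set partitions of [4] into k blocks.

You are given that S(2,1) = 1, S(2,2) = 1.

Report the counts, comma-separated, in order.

1, 7, 6, 1

[3] T[3,1]:1*1+0=1 · T[3,2]:2*1+1=3 · T[3,3]:3*0+1=1
[4] T[4,1]:1*1+0=1 · T[4,2]:2*3+1=7 · T[4,3]:3*1+3=6 · T[4,4]:4*0+1=1
Read S(4,1) = 1, S(4,2) = 7, S(4,3) = 6, S(4,4) = 1.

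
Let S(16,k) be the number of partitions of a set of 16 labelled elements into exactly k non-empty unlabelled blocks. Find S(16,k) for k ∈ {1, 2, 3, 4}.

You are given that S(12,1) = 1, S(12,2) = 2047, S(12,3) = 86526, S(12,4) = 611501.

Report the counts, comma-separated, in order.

1, 32767, 7141686, 171798901

r13: T_13,1=1×1+0=1; T_13,2=2×2047+1=4095; T_13,3=3×86526+2047=261625; T_13,4=4×611501+86526=2532530
r14: T_14,1=1×1+0=1; T_14,2=2×4095+1=8191; T_14,3=3×261625+4095=788970; T_14,4=4×2532530+261625=10391745
r15: T_15,1=1×1+0=1; T_15,2=2×8191+1=16383; T_15,3=3×788970+8191=2375101; T_15,4=4×10391745+788970=42355950
r16: T_16,1=1×1+0=1; T_16,2=2×16383+1=32767; T_16,3=3×2375101+16383=7141686; T_16,4=4×42355950+2375101=171798901
Read S(16,1) = 1, S(16,2) = 32767, S(16,3) = 7141686, S(16,4) = 171798901.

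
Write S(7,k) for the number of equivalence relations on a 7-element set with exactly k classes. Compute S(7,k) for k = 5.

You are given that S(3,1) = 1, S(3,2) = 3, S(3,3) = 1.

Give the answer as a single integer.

row 4: T[4][2]=2·3+1=7  T[4][3]=3·1+3=6  T[4][4]=4·0+1=1
row 5: T[5][3]=3·6+7=25  T[5][4]=4·1+6=10  T[5][5]=5·0+1=1
row 6: T[6][4]=4·10+25=65  T[6][5]=5·1+10=15
row 7: T[7][5]=5·15+65=140
Read S(7,5) = 140.

140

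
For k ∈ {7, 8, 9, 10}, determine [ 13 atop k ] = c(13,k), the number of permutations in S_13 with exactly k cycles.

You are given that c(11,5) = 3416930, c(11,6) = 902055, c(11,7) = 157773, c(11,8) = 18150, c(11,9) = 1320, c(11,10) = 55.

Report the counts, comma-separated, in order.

44990231, 6926634, 749463, 55770

r12: T_12,6=11×902055+3416930=13339535; T_12,7=11×157773+902055=2637558; T_12,8=11×18150+157773=357423; T_12,9=11×1320+18150=32670; T_12,10=11×55+1320=1925
r13: T_13,7=12×2637558+13339535=44990231; T_13,8=12×357423+2637558=6926634; T_13,9=12×32670+357423=749463; T_13,10=12×1925+32670=55770
Read c(13,7) = 44990231, c(13,8) = 6926634, c(13,9) = 749463, c(13,10) = 55770.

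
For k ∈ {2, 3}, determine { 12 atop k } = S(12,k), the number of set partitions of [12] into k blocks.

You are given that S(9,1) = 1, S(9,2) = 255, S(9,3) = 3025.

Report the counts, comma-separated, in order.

row 10: T[10][1]=1·1+0=1  T[10][2]=2·255+1=511  T[10][3]=3·3025+255=9330
row 11: T[11][1]=1·1+0=1  T[11][2]=2·511+1=1023  T[11][3]=3·9330+511=28501
row 12: T[12][2]=2·1023+1=2047  T[12][3]=3·28501+1023=86526
Read S(12,2) = 2047, S(12,3) = 86526.

2047, 86526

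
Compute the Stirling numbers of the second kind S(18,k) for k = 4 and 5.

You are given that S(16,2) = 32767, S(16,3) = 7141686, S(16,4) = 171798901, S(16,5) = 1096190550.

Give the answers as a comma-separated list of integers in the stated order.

2798806985, 28958095545

row 17: T[17][3]=3·7141686+32767=21457825  T[17][4]=4·171798901+7141686=694337290  T[17][5]=5·1096190550+171798901=5652751651
row 18: T[18][4]=4·694337290+21457825=2798806985  T[18][5]=5·5652751651+694337290=28958095545
Read S(18,4) = 2798806985, S(18,5) = 28958095545.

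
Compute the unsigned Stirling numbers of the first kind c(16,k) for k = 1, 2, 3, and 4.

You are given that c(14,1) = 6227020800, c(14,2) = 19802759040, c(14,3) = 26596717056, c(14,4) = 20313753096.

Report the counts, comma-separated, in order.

1307674368000, 4339163001600, 6165817614720, 5056995703824

[15] T[15,1]:14*6227020800+0=87178291200 · T[15,2]:14*19802759040+6227020800=283465647360 · T[15,3]:14*26596717056+19802759040=392156797824 · T[15,4]:14*20313753096+26596717056=310989260400
[16] T[16,1]:15*87178291200+0=1307674368000 · T[16,2]:15*283465647360+87178291200=4339163001600 · T[16,3]:15*392156797824+283465647360=6165817614720 · T[16,4]:15*310989260400+392156797824=5056995703824
Read c(16,1) = 1307674368000, c(16,2) = 4339163001600, c(16,3) = 6165817614720, c(16,4) = 5056995703824.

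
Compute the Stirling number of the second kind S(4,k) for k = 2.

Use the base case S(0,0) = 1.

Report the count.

7

r1: T_1,1=1×0+1=1
r2: T_2,1=1×1+0=1; T_2,2=2×0+1=1
r3: T_3,1=1×1+0=1; T_3,2=2×1+1=3
r4: T_4,2=2×3+1=7
Read S(4,2) = 7.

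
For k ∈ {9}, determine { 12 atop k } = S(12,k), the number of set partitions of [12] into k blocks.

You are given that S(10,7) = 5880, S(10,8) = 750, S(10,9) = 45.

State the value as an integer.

22275

[11] T[11,8]:8*750+5880=11880 · T[11,9]:9*45+750=1155
[12] T[12,9]:9*1155+11880=22275
Read S(12,9) = 22275.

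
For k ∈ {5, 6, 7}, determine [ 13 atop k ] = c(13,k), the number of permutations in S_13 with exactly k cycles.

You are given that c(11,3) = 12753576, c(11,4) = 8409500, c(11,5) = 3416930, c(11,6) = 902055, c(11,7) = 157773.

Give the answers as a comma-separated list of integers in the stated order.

row 12: T[12][4]=11·8409500+12753576=105258076  T[12][5]=11·3416930+8409500=45995730  T[12][6]=11·902055+3416930=13339535  T[12][7]=11·157773+902055=2637558
row 13: T[13][5]=12·45995730+105258076=657206836  T[13][6]=12·13339535+45995730=206070150  T[13][7]=12·2637558+13339535=44990231
Read c(13,5) = 657206836, c(13,6) = 206070150, c(13,7) = 44990231.

657206836, 206070150, 44990231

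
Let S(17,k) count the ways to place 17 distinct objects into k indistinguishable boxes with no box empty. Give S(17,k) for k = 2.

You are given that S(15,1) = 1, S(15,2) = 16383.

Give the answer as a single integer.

65535

i=16: T(16,1)=0+1·1=1 | T(16,2)=1+2·16383=32767
i=17: T(17,2)=1+2·32767=65535
Read S(17,2) = 65535.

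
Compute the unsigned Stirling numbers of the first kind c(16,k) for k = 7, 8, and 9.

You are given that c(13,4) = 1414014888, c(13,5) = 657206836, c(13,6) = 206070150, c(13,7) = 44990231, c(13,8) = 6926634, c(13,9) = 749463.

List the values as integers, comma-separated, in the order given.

[14] T[14,5]:13*657206836+1414014888=9957703756 · T[14,6]:13*206070150+657206836=3336118786 · T[14,7]:13*44990231+206070150=790943153 · T[14,8]:13*6926634+44990231=135036473 · T[14,9]:13*749463+6926634=16669653
[15] T[15,6]:14*3336118786+9957703756=56663366760 · T[15,7]:14*790943153+3336118786=14409322928 · T[15,8]:14*135036473+790943153=2681453775 · T[15,9]:14*16669653+135036473=368411615
[16] T[16,7]:15*14409322928+56663366760=272803210680 · T[16,8]:15*2681453775+14409322928=54631129553 · T[16,9]:15*368411615+2681453775=8207628000
Read c(16,7) = 272803210680, c(16,8) = 54631129553, c(16,9) = 8207628000.

272803210680, 54631129553, 8207628000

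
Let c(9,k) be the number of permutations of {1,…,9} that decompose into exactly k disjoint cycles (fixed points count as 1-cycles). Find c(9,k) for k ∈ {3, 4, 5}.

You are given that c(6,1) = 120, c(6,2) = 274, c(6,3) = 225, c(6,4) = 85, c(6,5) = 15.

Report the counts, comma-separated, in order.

118124, 67284, 22449

r7: T_7,1=6×120+0=720; T_7,2=6×274+120=1764; T_7,3=6×225+274=1624; T_7,4=6×85+225=735; T_7,5=6×15+85=175
r8: T_8,2=7×1764+720=13068; T_8,3=7×1624+1764=13132; T_8,4=7×735+1624=6769; T_8,5=7×175+735=1960
r9: T_9,3=8×13132+13068=118124; T_9,4=8×6769+13132=67284; T_9,5=8×1960+6769=22449
Read c(9,3) = 118124, c(9,4) = 67284, c(9,5) = 22449.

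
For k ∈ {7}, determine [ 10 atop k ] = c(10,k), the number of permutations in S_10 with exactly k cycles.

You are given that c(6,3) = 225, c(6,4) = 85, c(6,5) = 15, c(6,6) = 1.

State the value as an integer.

9450

@7  (7,4):85·6+225→735, (7,5):15·6+85→175, (7,6):1·6+15→21, (7,7):0·6+1→1
@8  (8,5):175·7+735→1960, (8,6):21·7+175→322, (8,7):1·7+21→28
@9  (9,6):322·8+1960→4536, (9,7):28·8+322→546
@10  (10,7):546·9+4536→9450
Read c(10,7) = 9450.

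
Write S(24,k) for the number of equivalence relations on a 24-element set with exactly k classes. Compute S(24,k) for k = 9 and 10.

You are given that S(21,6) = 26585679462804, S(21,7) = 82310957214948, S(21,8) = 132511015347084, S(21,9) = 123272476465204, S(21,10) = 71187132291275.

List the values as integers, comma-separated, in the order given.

@22  (22,7):82310957214948·7+26585679462804→602762379967440, (22,8):132511015347084·8+82310957214948→1142399079991620, (22,9):123272476465204·9+132511015347084→1241963303533920, (22,10):71187132291275·10+123272476465204→835143799377954
@23  (23,8):1142399079991620·8+602762379967440→9741955019900400, (23,9):1241963303533920·9+1142399079991620→12320068811796900, (23,10):835143799377954·10+1241963303533920→9593401297313460
@24  (24,9):12320068811796900·9+9741955019900400→120622574326072500, (24,10):9593401297313460·10+12320068811796900→108254081784931500
Read S(24,9) = 120622574326072500, S(24,10) = 108254081784931500.

120622574326072500, 108254081784931500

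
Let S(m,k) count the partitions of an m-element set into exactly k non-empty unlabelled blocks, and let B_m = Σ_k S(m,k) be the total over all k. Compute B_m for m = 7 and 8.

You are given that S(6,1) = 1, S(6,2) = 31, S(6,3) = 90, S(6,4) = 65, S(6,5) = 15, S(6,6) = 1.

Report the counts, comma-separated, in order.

@7  (7,1):1·1+0→1, (7,2):31·2+1→63, (7,3):90·3+31→301, (7,4):65·4+90→350, (7,5):15·5+65→140, (7,6):1·6+15→21, (7,7):0·7+1→1
@8  (8,1):1·1+0→1, (8,2):63·2+1→127, (8,3):301·3+63→966, (8,4):350·4+301→1701, (8,5):140·5+350→1050, (8,6):21·6+140→266, (8,7):1·7+21→28, (8,8):0·8+1→1
B_7 = ΣS(7,k) = 1+63+301+350+140+21+1 = 877
B_8 = ΣS(8,k) = 1+127+966+1701+1050+266+28+1 = 4140

877, 4140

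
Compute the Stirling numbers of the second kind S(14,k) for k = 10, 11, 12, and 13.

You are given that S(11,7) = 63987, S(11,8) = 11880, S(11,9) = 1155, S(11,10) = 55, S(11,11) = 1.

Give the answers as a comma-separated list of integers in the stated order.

[12] T[12,8]:8*11880+63987=159027 · T[12,9]:9*1155+11880=22275 · T[12,10]:10*55+1155=1705 · T[12,11]:11*1+55=66 · T[12,12]:12*0+1=1
[13] T[13,9]:9*22275+159027=359502 · T[13,10]:10*1705+22275=39325 · T[13,11]:11*66+1705=2431 · T[13,12]:12*1+66=78 · T[13,13]:13*0+1=1
[14] T[14,10]:10*39325+359502=752752 · T[14,11]:11*2431+39325=66066 · T[14,12]:12*78+2431=3367 · T[14,13]:13*1+78=91
Read S(14,10) = 752752, S(14,11) = 66066, S(14,12) = 3367, S(14,13) = 91.

752752, 66066, 3367, 91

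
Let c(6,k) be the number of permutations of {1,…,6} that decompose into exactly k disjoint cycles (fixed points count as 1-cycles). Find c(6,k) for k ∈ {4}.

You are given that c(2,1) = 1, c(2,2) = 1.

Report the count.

85

r3: T_3,1=2×1+0=2; T_3,2=2×1+1=3; T_3,3=2×0+1=1
r4: T_4,2=3×3+2=11; T_4,3=3×1+3=6; T_4,4=3×0+1=1
r5: T_5,3=4×6+11=35; T_5,4=4×1+6=10
r6: T_6,4=5×10+35=85
Read c(6,4) = 85.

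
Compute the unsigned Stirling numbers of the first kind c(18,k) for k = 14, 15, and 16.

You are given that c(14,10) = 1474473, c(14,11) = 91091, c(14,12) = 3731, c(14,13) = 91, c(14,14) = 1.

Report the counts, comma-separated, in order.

row 15: T[15][11]=14·91091+1474473=2749747  T[15][12]=14·3731+91091=143325  T[15][13]=14·91+3731=5005  T[15][14]=14·1+91=105  T[15][15]=14·0+1=1
row 16: T[16][12]=15·143325+2749747=4899622  T[16][13]=15·5005+143325=218400  T[16][14]=15·105+5005=6580  T[16][15]=15·1+105=120  T[16][16]=15·0+1=1
row 17: T[17][13]=16·218400+4899622=8394022  T[17][14]=16·6580+218400=323680  T[17][15]=16·120+6580=8500  T[17][16]=16·1+120=136
row 18: T[18][14]=17·323680+8394022=13896582  T[18][15]=17·8500+323680=468180  T[18][16]=17·136+8500=10812
Read c(18,14) = 13896582, c(18,15) = 468180, c(18,16) = 10812.

13896582, 468180, 10812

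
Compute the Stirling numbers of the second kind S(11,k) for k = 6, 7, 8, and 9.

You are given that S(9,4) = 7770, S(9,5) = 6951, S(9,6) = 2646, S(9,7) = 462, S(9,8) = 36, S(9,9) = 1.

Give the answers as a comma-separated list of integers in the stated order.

i=10: T(10,5)=7770+5·6951=42525 | T(10,6)=6951+6·2646=22827 | T(10,7)=2646+7·462=5880 | T(10,8)=462+8·36=750 | T(10,9)=36+9·1=45
i=11: T(11,6)=42525+6·22827=179487 | T(11,7)=22827+7·5880=63987 | T(11,8)=5880+8·750=11880 | T(11,9)=750+9·45=1155
Read S(11,6) = 179487, S(11,7) = 63987, S(11,8) = 11880, S(11,9) = 1155.

179487, 63987, 11880, 1155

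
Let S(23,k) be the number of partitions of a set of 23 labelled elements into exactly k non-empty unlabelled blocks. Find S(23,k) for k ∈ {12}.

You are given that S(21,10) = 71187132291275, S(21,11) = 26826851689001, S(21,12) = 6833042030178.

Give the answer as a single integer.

1672162773483930

[22] T[22,11]:11*26826851689001+71187132291275=366282500870286 · T[22,12]:12*6833042030178+26826851689001=108823356051137
[23] T[23,12]:12*108823356051137+366282500870286=1672162773483930
Read S(23,12) = 1672162773483930.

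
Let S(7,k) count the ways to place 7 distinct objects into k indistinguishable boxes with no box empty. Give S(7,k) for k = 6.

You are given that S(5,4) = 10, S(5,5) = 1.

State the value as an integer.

21

[6] T[6,5]:5*1+10=15 · T[6,6]:6*0+1=1
[7] T[7,6]:6*1+15=21
Read S(7,6) = 21.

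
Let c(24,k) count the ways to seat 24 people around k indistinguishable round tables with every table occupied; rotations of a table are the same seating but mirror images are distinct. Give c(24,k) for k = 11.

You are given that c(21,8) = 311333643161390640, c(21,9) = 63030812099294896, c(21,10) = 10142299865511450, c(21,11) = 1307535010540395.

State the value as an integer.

33081711368574204996

@22  (22,9):63030812099294896·21+311333643161390640→1634980697246583456, (22,10):10142299865511450·21+63030812099294896→276019109275035346, (22,11):1307535010540395·21+10142299865511450→37600535086859745
@23  (23,10):276019109275035346·22+1634980697246583456→7707401101297361068, (23,11):37600535086859745·22+276019109275035346→1103230881185949736
@24  (24,11):1103230881185949736·23+7707401101297361068→33081711368574204996
Read c(24,11) = 33081711368574204996.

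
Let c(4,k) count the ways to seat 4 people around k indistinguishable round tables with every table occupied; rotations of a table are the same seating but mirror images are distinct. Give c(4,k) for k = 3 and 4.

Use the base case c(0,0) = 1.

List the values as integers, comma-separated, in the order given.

row 1: T[1][1]=0·0+1=1
row 2: T[2][1]=1·1+0=1  T[2][2]=1·0+1=1
row 3: T[3][2]=2·1+1=3  T[3][3]=2·0+1=1
row 4: T[4][3]=3·1+3=6  T[4][4]=3·0+1=1
Read c(4,3) = 6, c(4,4) = 1.

6, 1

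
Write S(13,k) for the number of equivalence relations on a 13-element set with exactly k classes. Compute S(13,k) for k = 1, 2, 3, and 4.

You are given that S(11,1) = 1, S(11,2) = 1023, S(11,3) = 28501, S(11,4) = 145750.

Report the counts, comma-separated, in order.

1, 4095, 261625, 2532530

[12] T[12,1]:1*1+0=1 · T[12,2]:2*1023+1=2047 · T[12,3]:3*28501+1023=86526 · T[12,4]:4*145750+28501=611501
[13] T[13,1]:1*1+0=1 · T[13,2]:2*2047+1=4095 · T[13,3]:3*86526+2047=261625 · T[13,4]:4*611501+86526=2532530
Read S(13,1) = 1, S(13,2) = 4095, S(13,3) = 261625, S(13,4) = 2532530.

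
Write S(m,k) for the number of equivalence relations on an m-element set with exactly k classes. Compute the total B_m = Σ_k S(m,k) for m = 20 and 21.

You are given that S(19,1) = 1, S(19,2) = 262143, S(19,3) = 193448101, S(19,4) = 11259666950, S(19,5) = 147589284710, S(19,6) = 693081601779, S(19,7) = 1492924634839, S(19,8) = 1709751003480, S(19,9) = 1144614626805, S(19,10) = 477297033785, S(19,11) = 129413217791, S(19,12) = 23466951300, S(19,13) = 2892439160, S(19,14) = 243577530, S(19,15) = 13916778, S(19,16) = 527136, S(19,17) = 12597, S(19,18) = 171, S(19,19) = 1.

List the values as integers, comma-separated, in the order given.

[20] T[20,1]:1*1+0=1 · T[20,2]:2*262143+1=524287 · T[20,3]:3*193448101+262143=580606446 · T[20,4]:4*11259666950+193448101=45232115901 · T[20,5]:5*147589284710+11259666950=749206090500 · T[20,6]:6*693081601779+147589284710=4306078895384 · T[20,7]:7*1492924634839+693081601779=11143554045652 · T[20,8]:8*1709751003480+1492924634839=15170932662679 · T[20,9]:9*1144614626805+1709751003480=12011282644725 · T[20,10]:10*477297033785+1144614626805=5917584964655 · T[20,11]:11*129413217791+477297033785=1900842429486 · T[20,12]:12*23466951300+129413217791=411016633391 · T[20,13]:13*2892439160+23466951300=61068660380 · T[20,14]:14*243577530+2892439160=6302524580 · T[20,15]:15*13916778+243577530=452329200 · T[20,16]:16*527136+13916778=22350954 · T[20,17]:17*12597+527136=741285 · T[20,18]:18*171+12597=15675 · T[20,19]:19*1+171=190 · T[20,20]:20*0+1=1
[21] T[21,1]:1*1+0=1 · T[21,2]:2*524287+1=1048575 · T[21,3]:3*580606446+524287=1742343625 · T[21,4]:4*45232115901+580606446=181509070050 · T[21,5]:5*749206090500+45232115901=3791262568401 · T[21,6]:6*4306078895384+749206090500=26585679462804 · T[21,7]:7*11143554045652+4306078895384=82310957214948 · T[21,8]:8*15170932662679+11143554045652=132511015347084 · T[21,9]:9*12011282644725+15170932662679=123272476465204 · T[21,10]:10*5917584964655+12011282644725=71187132291275 · T[21,11]:11*1900842429486+5917584964655=26826851689001 · T[21,12]:12*411016633391+1900842429486=6833042030178 · T[21,13]:13*61068660380+411016633391=1204909218331 · T[21,14]:14*6302524580+61068660380=149304004500 · T[21,15]:15*452329200+6302524580=13087462580 · T[21,16]:16*22350954+452329200=809944464 · T[21,17]:17*741285+22350954=34952799 · T[21,18]:18*15675+741285=1023435 · T[21,19]:19*190+15675=19285 · T[21,20]:20*1+190=210 · T[21,21]:21*0+1=1
B_20 = ΣS(20,k) = 1+524287+580606446+45232115901+749206090500+4306078895384+11143554045652+15170932662679+12011282644725+5917584964655+1900842429486+411016633391+61068660380+6302524580+452329200+22350954+741285+15675+190+1 = 51724158235372
B_21 = ΣS(21,k) = 1+1048575+1742343625+181509070050+3791262568401+26585679462804+82310957214948+132511015347084+123272476465204+71187132291275+26826851689001+6833042030178+1204909218331+149304004500+13087462580+809944464+34952799+1023435+19285+210+1 = 474869816156751

51724158235372, 474869816156751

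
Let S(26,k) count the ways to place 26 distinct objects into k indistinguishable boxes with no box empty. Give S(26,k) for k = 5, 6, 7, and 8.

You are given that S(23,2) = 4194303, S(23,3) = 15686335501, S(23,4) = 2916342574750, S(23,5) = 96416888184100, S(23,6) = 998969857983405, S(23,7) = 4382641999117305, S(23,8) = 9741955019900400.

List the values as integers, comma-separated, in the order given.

12230196160292565, 224595186974125331, 1631853797991016600, 5749622251945664950

@24  (24,3):15686335501·3+4194303→47063200806, (24,4):2916342574750·4+15686335501→11681056634501, (24,5):96416888184100·5+2916342574750→485000783495250, (24,6):998969857983405·6+96416888184100→6090236036084530, (24,7):4382641999117305·7+998969857983405→31677463851804540, (24,8):9741955019900400·8+4382641999117305→82318282158320505
@25  (25,4):11681056634501·4+47063200806→46771289738810, (25,5):485000783495250·5+11681056634501→2436684974110751, (25,6):6090236036084530·6+485000783495250→37026417000002430, (25,7):31677463851804540·7+6090236036084530→227832482998716310, (25,8):82318282158320505·8+31677463851804540→690223721118368580
@26  (26,5):2436684974110751·5+46771289738810→12230196160292565, (26,6):37026417000002430·6+2436684974110751→224595186974125331, (26,7):227832482998716310·7+37026417000002430→1631853797991016600, (26,8):690223721118368580·8+227832482998716310→5749622251945664950
Read S(26,5) = 12230196160292565, S(26,6) = 224595186974125331, S(26,7) = 1631853797991016600, S(26,8) = 5749622251945664950.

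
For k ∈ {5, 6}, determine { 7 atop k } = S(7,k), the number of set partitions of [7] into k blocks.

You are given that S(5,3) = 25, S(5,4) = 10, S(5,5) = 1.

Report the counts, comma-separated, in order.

r6: T_6,4=4×10+25=65; T_6,5=5×1+10=15; T_6,6=6×0+1=1
r7: T_7,5=5×15+65=140; T_7,6=6×1+15=21
Read S(7,5) = 140, S(7,6) = 21.

140, 21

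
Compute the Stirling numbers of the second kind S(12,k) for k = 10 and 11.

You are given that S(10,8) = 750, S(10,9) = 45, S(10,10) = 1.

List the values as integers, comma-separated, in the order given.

1705, 66

r11: T_11,9=9×45+750=1155; T_11,10=10×1+45=55; T_11,11=11×0+1=1
r12: T_12,10=10×55+1155=1705; T_12,11=11×1+55=66
Read S(12,10) = 1705, S(12,11) = 66.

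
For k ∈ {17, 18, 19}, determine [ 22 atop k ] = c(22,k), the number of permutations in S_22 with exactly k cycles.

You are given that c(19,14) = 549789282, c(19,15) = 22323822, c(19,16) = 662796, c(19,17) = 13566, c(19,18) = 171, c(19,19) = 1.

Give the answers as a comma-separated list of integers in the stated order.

row 20: T[20][15]=19·22323822+549789282=973941900  T[20][16]=19·662796+22323822=34916946  T[20][17]=19·13566+662796=920550  T[20][18]=19·171+13566=16815  T[20][19]=19·1+171=190
row 21: T[21][16]=20·34916946+973941900=1672280820  T[21][17]=20·920550+34916946=53327946  T[21][18]=20·16815+920550=1256850  T[21][19]=20·190+16815=20615
row 22: T[22][17]=21·53327946+1672280820=2792167686  T[22][18]=21·1256850+53327946=79721796  T[22][19]=21·20615+1256850=1689765
Read c(22,17) = 2792167686, c(22,18) = 79721796, c(22,19) = 1689765.

2792167686, 79721796, 1689765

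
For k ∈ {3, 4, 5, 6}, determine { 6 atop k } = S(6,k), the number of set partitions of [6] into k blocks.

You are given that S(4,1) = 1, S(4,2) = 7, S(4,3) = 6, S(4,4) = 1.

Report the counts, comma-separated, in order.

90, 65, 15, 1

r5: T_5,2=2×7+1=15; T_5,3=3×6+7=25; T_5,4=4×1+6=10; T_5,5=5×0+1=1
r6: T_6,3=3×25+15=90; T_6,4=4×10+25=65; T_6,5=5×1+10=15; T_6,6=6×0+1=1
Read S(6,3) = 90, S(6,4) = 65, S(6,5) = 15, S(6,6) = 1.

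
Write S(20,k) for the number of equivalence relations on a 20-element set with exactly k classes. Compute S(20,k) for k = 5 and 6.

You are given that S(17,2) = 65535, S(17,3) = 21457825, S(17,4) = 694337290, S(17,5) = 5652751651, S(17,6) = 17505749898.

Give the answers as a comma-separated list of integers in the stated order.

749206090500, 4306078895384

r18: T_18,3=3×21457825+65535=64439010; T_18,4=4×694337290+21457825=2798806985; T_18,5=5×5652751651+694337290=28958095545; T_18,6=6×17505749898+5652751651=110687251039
r19: T_19,4=4×2798806985+64439010=11259666950; T_19,5=5×28958095545+2798806985=147589284710; T_19,6=6×110687251039+28958095545=693081601779
r20: T_20,5=5×147589284710+11259666950=749206090500; T_20,6=6×693081601779+147589284710=4306078895384
Read S(20,5) = 749206090500, S(20,6) = 4306078895384.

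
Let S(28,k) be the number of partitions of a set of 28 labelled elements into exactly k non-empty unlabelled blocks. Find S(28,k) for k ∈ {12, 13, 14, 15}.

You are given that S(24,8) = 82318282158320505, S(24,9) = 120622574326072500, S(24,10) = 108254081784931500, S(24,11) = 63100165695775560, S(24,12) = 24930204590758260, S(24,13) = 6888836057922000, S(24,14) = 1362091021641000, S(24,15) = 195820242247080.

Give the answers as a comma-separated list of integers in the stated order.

985397416171213883565, 451512851236272407400, 148782988064375309400, 36060660300744309600

row 25: T[25][9]=9·120622574326072500+82318282158320505=1167921451092973005  T[25][10]=10·108254081784931500+120622574326072500=1203163392175387500  T[25][11]=11·63100165695775560+108254081784931500=802355904438462660  T[25][12]=12·24930204590758260+63100165695775560=362262620784874680  T[25][13]=13·6888836057922000+24930204590758260=114485073343744260  T[25][14]=14·1362091021641000+6888836057922000=25958110360896000  T[25][15]=15·195820242247080+1362091021641000=4299394655347200
row 26: T[26][10]=10·1203163392175387500+1167921451092973005=13199555372846848005  T[26][11]=11·802355904438462660+1203163392175387500=10029078340998476760  T[26][12]=12·362262620784874680+802355904438462660=5149507353856958820  T[26][13]=13·114485073343744260+362262620784874680=1850568574253550060  T[26][14]=14·25958110360896000+114485073343744260=477898618396288260  T[26][15]=15·4299394655347200+25958110360896000=90449030191104000
row 27: T[27][11]=11·10029078340998476760+13199555372846848005=123519417123830092365  T[27][12]=12·5149507353856958820+10029078340998476760=71823166587281982600  T[27][13]=13·1850568574253550060+5149507353856958820=29206898819153109600  T[27][14]=14·477898618396288260+1850568574253550060=8541149231801585700  T[27][15]=15·90449030191104000+477898618396288260=1834634071262848260
row 28: T[28][12]=12·71823166587281982600+123519417123830092365=985397416171213883565  T[28][13]=13·29206898819153109600+71823166587281982600=451512851236272407400  T[28][14]=14·8541149231801585700+29206898819153109600=148782988064375309400  T[28][15]=15·1834634071262848260+8541149231801585700=36060660300744309600
Read S(28,12) = 985397416171213883565, S(28,13) = 451512851236272407400, S(28,14) = 148782988064375309400, S(28,15) = 36060660300744309600.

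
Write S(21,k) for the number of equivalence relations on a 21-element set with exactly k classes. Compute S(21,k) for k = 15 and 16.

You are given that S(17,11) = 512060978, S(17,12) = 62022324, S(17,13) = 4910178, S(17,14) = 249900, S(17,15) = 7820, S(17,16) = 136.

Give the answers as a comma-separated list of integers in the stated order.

13087462580, 809944464

r18: T_18,12=12×62022324+512060978=1256328866; T_18,13=13×4910178+62022324=125854638; T_18,14=14×249900+4910178=8408778; T_18,15=15×7820+249900=367200; T_18,16=16×136+7820=9996
r19: T_19,13=13×125854638+1256328866=2892439160; T_19,14=14×8408778+125854638=243577530; T_19,15=15×367200+8408778=13916778; T_19,16=16×9996+367200=527136
r20: T_20,14=14×243577530+2892439160=6302524580; T_20,15=15×13916778+243577530=452329200; T_20,16=16×527136+13916778=22350954
r21: T_21,15=15×452329200+6302524580=13087462580; T_21,16=16×22350954+452329200=809944464
Read S(21,15) = 13087462580, S(21,16) = 809944464.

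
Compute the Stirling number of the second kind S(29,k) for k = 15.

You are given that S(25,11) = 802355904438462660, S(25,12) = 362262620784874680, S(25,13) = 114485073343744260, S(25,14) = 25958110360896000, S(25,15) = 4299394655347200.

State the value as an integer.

row 26: T[26][12]=12·362262620784874680+802355904438462660=5149507353856958820  T[26][13]=13·114485073343744260+362262620784874680=1850568574253550060  T[26][14]=14·25958110360896000+114485073343744260=477898618396288260  T[26][15]=15·4299394655347200+25958110360896000=90449030191104000
row 27: T[27][13]=13·1850568574253550060+5149507353856958820=29206898819153109600  T[27][14]=14·477898618396288260+1850568574253550060=8541149231801585700  T[27][15]=15·90449030191104000+477898618396288260=1834634071262848260
row 28: T[28][14]=14·8541149231801585700+29206898819153109600=148782988064375309400  T[28][15]=15·1834634071262848260+8541149231801585700=36060660300744309600
row 29: T[29][15]=15·36060660300744309600+148782988064375309400=689692892575539953400
Read S(29,15) = 689692892575539953400.

689692892575539953400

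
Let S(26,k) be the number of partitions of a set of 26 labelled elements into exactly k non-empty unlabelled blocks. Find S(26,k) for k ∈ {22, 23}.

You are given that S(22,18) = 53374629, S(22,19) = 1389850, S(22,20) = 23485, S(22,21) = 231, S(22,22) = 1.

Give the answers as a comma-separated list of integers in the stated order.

238929405, 4126200

row 23: T[23][19]=19·1389850+53374629=79781779  T[23][20]=20·23485+1389850=1859550  T[23][21]=21·231+23485=28336  T[23][22]=22·1+231=253  T[23][23]=23·0+1=1
row 24: T[24][20]=20·1859550+79781779=116972779  T[24][21]=21·28336+1859550=2454606  T[24][22]=22·253+28336=33902  T[24][23]=23·1+253=276
row 25: T[25][21]=21·2454606+116972779=168519505  T[25][22]=22·33902+2454606=3200450  T[25][23]=23·276+33902=40250
row 26: T[26][22]=22·3200450+168519505=238929405  T[26][23]=23·40250+3200450=4126200
Read S(26,22) = 238929405, S(26,23) = 4126200.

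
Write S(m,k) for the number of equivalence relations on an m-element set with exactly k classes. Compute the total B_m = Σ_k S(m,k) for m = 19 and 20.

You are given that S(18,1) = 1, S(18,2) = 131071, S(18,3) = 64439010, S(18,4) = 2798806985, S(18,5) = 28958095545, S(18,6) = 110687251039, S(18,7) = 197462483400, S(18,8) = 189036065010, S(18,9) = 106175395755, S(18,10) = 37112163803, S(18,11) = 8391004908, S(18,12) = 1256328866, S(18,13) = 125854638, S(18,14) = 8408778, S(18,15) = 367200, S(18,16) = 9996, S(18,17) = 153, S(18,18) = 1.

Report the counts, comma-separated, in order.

@19  (19,1):1·1+0→1, (19,2):131071·2+1→262143, (19,3):64439010·3+131071→193448101, (19,4):2798806985·4+64439010→11259666950, (19,5):28958095545·5+2798806985→147589284710, (19,6):110687251039·6+28958095545→693081601779, (19,7):197462483400·7+110687251039→1492924634839, (19,8):189036065010·8+197462483400→1709751003480, (19,9):106175395755·9+189036065010→1144614626805, (19,10):37112163803·10+106175395755→477297033785, (19,11):8391004908·11+37112163803→129413217791, (19,12):1256328866·12+8391004908→23466951300, (19,13):125854638·13+1256328866→2892439160, (19,14):8408778·14+125854638→243577530, (19,15):367200·15+8408778→13916778, (19,16):9996·16+367200→527136, (19,17):153·17+9996→12597, (19,18):1·18+153→171, (19,19):0·19+1→1
@20  (20,1):1·1+0→1, (20,2):262143·2+1→524287, (20,3):193448101·3+262143→580606446, (20,4):11259666950·4+193448101→45232115901, (20,5):147589284710·5+11259666950→749206090500, (20,6):693081601779·6+147589284710→4306078895384, (20,7):1492924634839·7+693081601779→11143554045652, (20,8):1709751003480·8+1492924634839→15170932662679, (20,9):1144614626805·9+1709751003480→12011282644725, (20,10):477297033785·10+1144614626805→5917584964655, (20,11):129413217791·11+477297033785→1900842429486, (20,12):23466951300·12+129413217791→411016633391, (20,13):2892439160·13+23466951300→61068660380, (20,14):243577530·14+2892439160→6302524580, (20,15):13916778·15+243577530→452329200, (20,16):527136·16+13916778→22350954, (20,17):12597·17+527136→741285, (20,18):171·18+12597→15675, (20,19):1·19+171→190, (20,20):0·20+1→1
B_19 = ΣS(19,k) = 1+262143+193448101+11259666950+147589284710+693081601779+1492924634839+1709751003480+1144614626805+477297033785+129413217791+23466951300+2892439160+243577530+13916778+527136+12597+171+1 = 5832742205057
B_20 = ΣS(20,k) = 1+524287+580606446+45232115901+749206090500+4306078895384+11143554045652+15170932662679+12011282644725+5917584964655+1900842429486+411016633391+61068660380+6302524580+452329200+22350954+741285+15675+190+1 = 51724158235372

5832742205057, 51724158235372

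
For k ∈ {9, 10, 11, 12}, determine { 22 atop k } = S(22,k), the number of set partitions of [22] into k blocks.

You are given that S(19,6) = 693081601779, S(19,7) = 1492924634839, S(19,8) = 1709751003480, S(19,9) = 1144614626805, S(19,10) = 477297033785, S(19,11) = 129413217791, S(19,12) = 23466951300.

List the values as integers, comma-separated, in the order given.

1241963303533920, 835143799377954, 366282500870286, 108823356051137

row 20: T[20][7]=7·1492924634839+693081601779=11143554045652  T[20][8]=8·1709751003480+1492924634839=15170932662679  T[20][9]=9·1144614626805+1709751003480=12011282644725  T[20][10]=10·477297033785+1144614626805=5917584964655  T[20][11]=11·129413217791+477297033785=1900842429486  T[20][12]=12·23466951300+129413217791=411016633391
row 21: T[21][8]=8·15170932662679+11143554045652=132511015347084  T[21][9]=9·12011282644725+15170932662679=123272476465204  T[21][10]=10·5917584964655+12011282644725=71187132291275  T[21][11]=11·1900842429486+5917584964655=26826851689001  T[21][12]=12·411016633391+1900842429486=6833042030178
row 22: T[22][9]=9·123272476465204+132511015347084=1241963303533920  T[22][10]=10·71187132291275+123272476465204=835143799377954  T[22][11]=11·26826851689001+71187132291275=366282500870286  T[22][12]=12·6833042030178+26826851689001=108823356051137
Read S(22,9) = 1241963303533920, S(22,10) = 835143799377954, S(22,11) = 366282500870286, S(22,12) = 108823356051137.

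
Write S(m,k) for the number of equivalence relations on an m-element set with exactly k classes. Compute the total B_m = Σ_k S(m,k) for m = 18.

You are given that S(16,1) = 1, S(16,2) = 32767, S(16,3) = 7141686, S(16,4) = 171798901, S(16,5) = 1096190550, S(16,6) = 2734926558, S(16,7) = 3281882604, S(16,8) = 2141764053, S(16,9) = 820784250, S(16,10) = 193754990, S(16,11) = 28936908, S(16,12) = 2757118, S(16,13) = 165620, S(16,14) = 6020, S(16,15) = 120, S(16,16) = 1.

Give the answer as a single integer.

682076806159

r17: T_17,1=1×1+0=1; T_17,2=2×32767+1=65535; T_17,3=3×7141686+32767=21457825; T_17,4=4×171798901+7141686=694337290; T_17,5=5×1096190550+171798901=5652751651; T_17,6=6×2734926558+1096190550=17505749898; T_17,7=7×3281882604+2734926558=25708104786; T_17,8=8×2141764053+3281882604=20415995028; T_17,9=9×820784250+2141764053=9528822303; T_17,10=10×193754990+820784250=2758334150; T_17,11=11×28936908+193754990=512060978; T_17,12=12×2757118+28936908=62022324; T_17,13=13×165620+2757118=4910178; T_17,14=14×6020+165620=249900; T_17,15=15×120+6020=7820; T_17,16=16×1+120=136; T_17,17=17×0+1=1
r18: T_18,1=1×1+0=1; T_18,2=2×65535+1=131071; T_18,3=3×21457825+65535=64439010; T_18,4=4×694337290+21457825=2798806985; T_18,5=5×5652751651+694337290=28958095545; T_18,6=6×17505749898+5652751651=110687251039; T_18,7=7×25708104786+17505749898=197462483400; T_18,8=8×20415995028+25708104786=189036065010; T_18,9=9×9528822303+20415995028=106175395755; T_18,10=10×2758334150+9528822303=37112163803; T_18,11=11×512060978+2758334150=8391004908; T_18,12=12×62022324+512060978=1256328866; T_18,13=13×4910178+62022324=125854638; T_18,14=14×249900+4910178=8408778; T_18,15=15×7820+249900=367200; T_18,16=16×136+7820=9996; T_18,17=17×1+136=153; T_18,18=18×0+1=1
B_18 = ΣS(18,k) = 1+131071+64439010+2798806985+28958095545+110687251039+197462483400+189036065010+106175395755+37112163803+8391004908+1256328866+125854638+8408778+367200+9996+153+1 = 682076806159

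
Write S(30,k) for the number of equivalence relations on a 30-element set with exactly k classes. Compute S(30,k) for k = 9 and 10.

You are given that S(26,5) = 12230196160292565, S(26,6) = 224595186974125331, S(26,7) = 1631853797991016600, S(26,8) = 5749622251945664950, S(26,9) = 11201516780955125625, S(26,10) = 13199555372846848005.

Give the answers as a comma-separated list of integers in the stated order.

88300984248924568770870, 173373343599189364594756

[27] T[27,6]:6*224595186974125331+12230196160292565=1359801318005044551 · T[27,7]:7*1631853797991016600+224595186974125331=11647571772911241531 · T[27,8]:8*5749622251945664950+1631853797991016600=47628831813556336200 · T[27,9]:9*11201516780955125625+5749622251945664950=106563273280541795575 · T[27,10]:10*13199555372846848005+11201516780955125625=143197070509423605675
[28] T[28,7]:7*11647571772911241531+1359801318005044551=82892803728383735268 · T[28,8]:8*47628831813556336200+11647571772911241531=392678226281361931131 · T[28,9]:9*106563273280541795575+47628831813556336200=1006698291338432496375 · T[28,10]:10*143197070509423605675+106563273280541795575=1538533978374777852325
[29] T[29,8]:8*392678226281361931131+82892803728383735268=3224318613979279184316 · T[29,9]:9*1006698291338432496375+392678226281361931131=9452962848327254398506 · T[29,10]:10*1538533978374777852325+1006698291338432496375=16392038075086211019625
[30] T[30,9]:9*9452962848327254398506+3224318613979279184316=88300984248924568770870 · T[30,10]:10*16392038075086211019625+9452962848327254398506=173373343599189364594756
Read S(30,9) = 88300984248924568770870, S(30,10) = 173373343599189364594756.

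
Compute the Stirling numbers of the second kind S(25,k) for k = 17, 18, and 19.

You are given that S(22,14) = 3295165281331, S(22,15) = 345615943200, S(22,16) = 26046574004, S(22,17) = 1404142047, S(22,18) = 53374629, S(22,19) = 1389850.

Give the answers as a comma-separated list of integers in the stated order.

48063331393110, 3275678594925, 166218969675

r23: T_23,15=15×345615943200+3295165281331=8479404429331; T_23,16=16×26046574004+345615943200=762361127264; T_23,17=17×1404142047+26046574004=49916988803; T_23,18=18×53374629+1404142047=2364885369; T_23,19=19×1389850+53374629=79781779
r24: T_24,16=16×762361127264+8479404429331=20677182465555; T_24,17=17×49916988803+762361127264=1610949936915; T_24,18=18×2364885369+49916988803=92484925445; T_24,19=19×79781779+2364885369=3880739170
r25: T_25,17=17×1610949936915+20677182465555=48063331393110; T_25,18=18×92484925445+1610949936915=3275678594925; T_25,19=19×3880739170+92484925445=166218969675
Read S(25,17) = 48063331393110, S(25,18) = 3275678594925, S(25,19) = 166218969675.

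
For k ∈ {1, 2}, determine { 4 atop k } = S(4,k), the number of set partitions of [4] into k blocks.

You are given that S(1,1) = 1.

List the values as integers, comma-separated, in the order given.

1, 7

@2  (2,1):1·1+0→1, (2,2):0·2+1→1
@3  (3,1):1·1+0→1, (3,2):1·2+1→3
@4  (4,1):1·1+0→1, (4,2):3·2+1→7
Read S(4,1) = 1, S(4,2) = 7.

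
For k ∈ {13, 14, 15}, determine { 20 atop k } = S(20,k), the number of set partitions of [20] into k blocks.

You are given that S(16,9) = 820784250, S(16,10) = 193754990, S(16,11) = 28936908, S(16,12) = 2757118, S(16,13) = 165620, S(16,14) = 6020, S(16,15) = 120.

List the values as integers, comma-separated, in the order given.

[17] T[17,10]:10*193754990+820784250=2758334150 · T[17,11]:11*28936908+193754990=512060978 · T[17,12]:12*2757118+28936908=62022324 · T[17,13]:13*165620+2757118=4910178 · T[17,14]:14*6020+165620=249900 · T[17,15]:15*120+6020=7820
[18] T[18,11]:11*512060978+2758334150=8391004908 · T[18,12]:12*62022324+512060978=1256328866 · T[18,13]:13*4910178+62022324=125854638 · T[18,14]:14*249900+4910178=8408778 · T[18,15]:15*7820+249900=367200
[19] T[19,12]:12*1256328866+8391004908=23466951300 · T[19,13]:13*125854638+1256328866=2892439160 · T[19,14]:14*8408778+125854638=243577530 · T[19,15]:15*367200+8408778=13916778
[20] T[20,13]:13*2892439160+23466951300=61068660380 · T[20,14]:14*243577530+2892439160=6302524580 · T[20,15]:15*13916778+243577530=452329200
Read S(20,13) = 61068660380, S(20,14) = 6302524580, S(20,15) = 452329200.

61068660380, 6302524580, 452329200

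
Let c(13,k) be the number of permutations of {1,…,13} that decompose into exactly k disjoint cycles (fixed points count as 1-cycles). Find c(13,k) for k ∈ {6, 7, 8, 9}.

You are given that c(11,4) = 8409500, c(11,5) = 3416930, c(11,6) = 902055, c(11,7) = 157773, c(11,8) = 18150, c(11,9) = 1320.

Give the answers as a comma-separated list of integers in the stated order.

206070150, 44990231, 6926634, 749463

r12: T_12,5=11×3416930+8409500=45995730; T_12,6=11×902055+3416930=13339535; T_12,7=11×157773+902055=2637558; T_12,8=11×18150+157773=357423; T_12,9=11×1320+18150=32670
r13: T_13,6=12×13339535+45995730=206070150; T_13,7=12×2637558+13339535=44990231; T_13,8=12×357423+2637558=6926634; T_13,9=12×32670+357423=749463
Read c(13,6) = 206070150, c(13,7) = 44990231, c(13,8) = 6926634, c(13,9) = 749463.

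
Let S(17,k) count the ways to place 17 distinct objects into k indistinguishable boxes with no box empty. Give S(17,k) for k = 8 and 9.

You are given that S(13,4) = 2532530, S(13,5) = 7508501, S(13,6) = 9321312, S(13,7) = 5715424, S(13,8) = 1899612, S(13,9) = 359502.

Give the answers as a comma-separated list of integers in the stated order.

row 14: T[14][5]=5·7508501+2532530=40075035  T[14][6]=6·9321312+7508501=63436373  T[14][7]=7·5715424+9321312=49329280  T[14][8]=8·1899612+5715424=20912320  T[14][9]=9·359502+1899612=5135130
row 15: T[15][6]=6·63436373+40075035=420693273  T[15][7]=7·49329280+63436373=408741333  T[15][8]=8·20912320+49329280=216627840  T[15][9]=9·5135130+20912320=67128490
row 16: T[16][7]=7·408741333+420693273=3281882604  T[16][8]=8·216627840+408741333=2141764053  T[16][9]=9·67128490+216627840=820784250
row 17: T[17][8]=8·2141764053+3281882604=20415995028  T[17][9]=9·820784250+2141764053=9528822303
Read S(17,8) = 20415995028, S(17,9) = 9528822303.

20415995028, 9528822303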